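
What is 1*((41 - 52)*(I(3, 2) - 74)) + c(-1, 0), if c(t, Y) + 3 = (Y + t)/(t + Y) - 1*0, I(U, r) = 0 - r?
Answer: 834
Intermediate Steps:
I(U, r) = -r
c(t, Y) = -2 (c(t, Y) = -3 + ((Y + t)/(t + Y) - 1*0) = -3 + ((Y + t)/(Y + t) + 0) = -3 + (1 + 0) = -3 + 1 = -2)
1*((41 - 52)*(I(3, 2) - 74)) + c(-1, 0) = 1*((41 - 52)*(-1*2 - 74)) - 2 = 1*(-11*(-2 - 74)) - 2 = 1*(-11*(-76)) - 2 = 1*836 - 2 = 836 - 2 = 834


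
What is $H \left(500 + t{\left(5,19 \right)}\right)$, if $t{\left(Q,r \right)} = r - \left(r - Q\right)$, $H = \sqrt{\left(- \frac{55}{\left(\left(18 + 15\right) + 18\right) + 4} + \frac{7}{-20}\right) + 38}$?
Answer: $\frac{101 \sqrt{3665}}{2} \approx 3057.2$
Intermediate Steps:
$H = \frac{\sqrt{3665}}{10}$ ($H = \sqrt{\left(- \frac{55}{\left(33 + 18\right) + 4} + 7 \left(- \frac{1}{20}\right)\right) + 38} = \sqrt{\left(- \frac{55}{51 + 4} - \frac{7}{20}\right) + 38} = \sqrt{\left(- \frac{55}{55} - \frac{7}{20}\right) + 38} = \sqrt{\left(\left(-55\right) \frac{1}{55} - \frac{7}{20}\right) + 38} = \sqrt{\left(-1 - \frac{7}{20}\right) + 38} = \sqrt{- \frac{27}{20} + 38} = \sqrt{\frac{733}{20}} = \frac{\sqrt{3665}}{10} \approx 6.0539$)
$t{\left(Q,r \right)} = Q$ ($t{\left(Q,r \right)} = r + \left(Q - r\right) = Q$)
$H \left(500 + t{\left(5,19 \right)}\right) = \frac{\sqrt{3665}}{10} \left(500 + 5\right) = \frac{\sqrt{3665}}{10} \cdot 505 = \frac{101 \sqrt{3665}}{2}$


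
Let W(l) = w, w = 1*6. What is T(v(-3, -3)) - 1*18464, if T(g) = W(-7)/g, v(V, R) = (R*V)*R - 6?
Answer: -203106/11 ≈ -18464.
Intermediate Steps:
w = 6
W(l) = 6
v(V, R) = -6 + V*R**2 (v(V, R) = V*R**2 - 6 = -6 + V*R**2)
T(g) = 6/g
T(v(-3, -3)) - 1*18464 = 6/(-6 - 3*(-3)**2) - 1*18464 = 6/(-6 - 3*9) - 18464 = 6/(-6 - 27) - 18464 = 6/(-33) - 18464 = 6*(-1/33) - 18464 = -2/11 - 18464 = -203106/11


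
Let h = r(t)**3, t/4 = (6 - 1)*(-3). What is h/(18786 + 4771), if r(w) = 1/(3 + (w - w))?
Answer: 1/636039 ≈ 1.5722e-6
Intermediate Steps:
t = -60 (t = 4*((6 - 1)*(-3)) = 4*(5*(-3)) = 4*(-15) = -60)
r(w) = 1/3 (r(w) = 1/(3 + 0) = 1/3)
h = 1/27 (h = (1/3)**3 = 1/27 ≈ 0.037037)
h/(18786 + 4771) = (1/27)/(18786 + 4771) = (1/27)/23557 = (1/23557)*(1/27) = 1/636039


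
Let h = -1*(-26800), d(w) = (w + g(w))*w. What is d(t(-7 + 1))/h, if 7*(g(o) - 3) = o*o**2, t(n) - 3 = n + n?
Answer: 6939/187600 ≈ 0.036988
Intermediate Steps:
t(n) = 3 + 2*n (t(n) = 3 + (n + n) = 3 + 2*n)
g(o) = 3 + o**3/7 (g(o) = 3 + (o*o**2)/7 = 3 + o**3/7)
d(w) = w*(3 + w + w**3/7) (d(w) = (w + (3 + w**3/7))*w = (3 + w + w**3/7)*w = w*(3 + w + w**3/7))
h = 26800
d(t(-7 + 1))/h = ((3 + 2*(-7 + 1))*(21 + (3 + 2*(-7 + 1))**3 + 7*(3 + 2*(-7 + 1)))/7)/26800 = ((3 + 2*(-6))*(21 + (3 + 2*(-6))**3 + 7*(3 + 2*(-6)))/7)*(1/26800) = ((3 - 12)*(21 + (3 - 12)**3 + 7*(3 - 12))/7)*(1/26800) = ((1/7)*(-9)*(21 + (-9)**3 + 7*(-9)))*(1/26800) = ((1/7)*(-9)*(21 - 729 - 63))*(1/26800) = ((1/7)*(-9)*(-771))*(1/26800) = (6939/7)*(1/26800) = 6939/187600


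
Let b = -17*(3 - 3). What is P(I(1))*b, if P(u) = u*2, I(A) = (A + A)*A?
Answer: 0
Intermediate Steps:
I(A) = 2*A² (I(A) = (2*A)*A = 2*A²)
P(u) = 2*u
b = 0 (b = -17*0 = 0)
P(I(1))*b = (2*(2*1²))*0 = (2*(2*1))*0 = (2*2)*0 = 4*0 = 0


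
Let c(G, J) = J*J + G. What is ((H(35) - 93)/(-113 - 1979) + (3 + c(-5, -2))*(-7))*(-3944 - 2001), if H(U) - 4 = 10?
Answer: 173647505/2092 ≈ 83006.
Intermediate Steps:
c(G, J) = G + J² (c(G, J) = J² + G = G + J²)
H(U) = 14 (H(U) = 4 + 10 = 14)
((H(35) - 93)/(-113 - 1979) + (3 + c(-5, -2))*(-7))*(-3944 - 2001) = ((14 - 93)/(-113 - 1979) + (3 + (-5 + (-2)²))*(-7))*(-3944 - 2001) = (-79/(-2092) + (3 + (-5 + 4))*(-7))*(-5945) = (-79*(-1/2092) + (3 - 1)*(-7))*(-5945) = (79/2092 + 2*(-7))*(-5945) = (79/2092 - 14)*(-5945) = -29209/2092*(-5945) = 173647505/2092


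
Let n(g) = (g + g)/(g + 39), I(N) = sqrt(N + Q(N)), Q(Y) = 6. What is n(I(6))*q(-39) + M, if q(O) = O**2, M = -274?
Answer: -149990/503 + 79092*sqrt(3)/503 ≈ -25.842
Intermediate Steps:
I(N) = sqrt(6 + N) (I(N) = sqrt(N + 6) = sqrt(6 + N))
n(g) = 2*g/(39 + g) (n(g) = (2*g)/(39 + g) = 2*g/(39 + g))
n(I(6))*q(-39) + M = (2*sqrt(6 + 6)/(39 + sqrt(6 + 6)))*(-39)**2 - 274 = (2*sqrt(12)/(39 + sqrt(12)))*1521 - 274 = (2*(2*sqrt(3))/(39 + 2*sqrt(3)))*1521 - 274 = (4*sqrt(3)/(39 + 2*sqrt(3)))*1521 - 274 = 6084*sqrt(3)/(39 + 2*sqrt(3)) - 274 = -274 + 6084*sqrt(3)/(39 + 2*sqrt(3))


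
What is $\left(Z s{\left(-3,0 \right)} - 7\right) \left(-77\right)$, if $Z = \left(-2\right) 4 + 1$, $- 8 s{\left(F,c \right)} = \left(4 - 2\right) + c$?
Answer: $\frac{1617}{4} \approx 404.25$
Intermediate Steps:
$s{\left(F,c \right)} = - \frac{1}{4} - \frac{c}{8}$ ($s{\left(F,c \right)} = - \frac{\left(4 - 2\right) + c}{8} = - \frac{2 + c}{8} = - \frac{1}{4} - \frac{c}{8}$)
$Z = -7$ ($Z = -8 + 1 = -7$)
$\left(Z s{\left(-3,0 \right)} - 7\right) \left(-77\right) = \left(- 7 \left(- \frac{1}{4} - 0\right) - 7\right) \left(-77\right) = \left(- 7 \left(- \frac{1}{4} + 0\right) - 7\right) \left(-77\right) = \left(\left(-7\right) \left(- \frac{1}{4}\right) - 7\right) \left(-77\right) = \left(\frac{7}{4} - 7\right) \left(-77\right) = \left(- \frac{21}{4}\right) \left(-77\right) = \frac{1617}{4}$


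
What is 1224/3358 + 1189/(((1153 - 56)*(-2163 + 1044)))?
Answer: 749259985/2061044697 ≈ 0.36353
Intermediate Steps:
1224/3358 + 1189/(((1153 - 56)*(-2163 + 1044))) = 1224*(1/3358) + 1189/((1097*(-1119))) = 612/1679 + 1189/(-1227543) = 612/1679 + 1189*(-1/1227543) = 612/1679 - 1189/1227543 = 749259985/2061044697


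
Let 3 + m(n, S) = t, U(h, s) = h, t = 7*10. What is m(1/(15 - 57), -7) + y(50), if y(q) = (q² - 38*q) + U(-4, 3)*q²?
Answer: -9333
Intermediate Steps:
t = 70
m(n, S) = 67 (m(n, S) = -3 + 70 = 67)
y(q) = -38*q - 3*q² (y(q) = (q² - 38*q) - 4*q² = -38*q - 3*q²)
m(1/(15 - 57), -7) + y(50) = 67 + 50*(-38 - 3*50) = 67 + 50*(-38 - 150) = 67 + 50*(-188) = 67 - 9400 = -9333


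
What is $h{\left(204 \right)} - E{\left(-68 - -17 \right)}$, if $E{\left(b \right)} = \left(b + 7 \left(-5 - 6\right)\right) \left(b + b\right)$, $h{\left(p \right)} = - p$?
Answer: $-13260$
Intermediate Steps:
$E{\left(b \right)} = 2 b \left(-77 + b\right)$ ($E{\left(b \right)} = \left(b + 7 \left(-11\right)\right) 2 b = \left(b - 77\right) 2 b = \left(-77 + b\right) 2 b = 2 b \left(-77 + b\right)$)
$h{\left(204 \right)} - E{\left(-68 - -17 \right)} = \left(-1\right) 204 - 2 \left(-68 - -17\right) \left(-77 - 51\right) = -204 - 2 \left(-68 + 17\right) \left(-77 + \left(-68 + 17\right)\right) = -204 - 2 \left(-51\right) \left(-77 - 51\right) = -204 - 2 \left(-51\right) \left(-128\right) = -204 - 13056 = -13260$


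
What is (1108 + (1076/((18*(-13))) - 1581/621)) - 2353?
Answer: -3369520/2691 ≈ -1252.1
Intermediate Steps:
(1108 + (1076/((18*(-13))) - 1581/621)) - 2353 = (1108 + (1076/(-234) - 1581*1/621)) - 2353 = (1108 + (1076*(-1/234) - 527/207)) - 2353 = (1108 + (-538/117 - 527/207)) - 2353 = (1108 - 19225/2691) - 2353 = 2962403/2691 - 2353 = -3369520/2691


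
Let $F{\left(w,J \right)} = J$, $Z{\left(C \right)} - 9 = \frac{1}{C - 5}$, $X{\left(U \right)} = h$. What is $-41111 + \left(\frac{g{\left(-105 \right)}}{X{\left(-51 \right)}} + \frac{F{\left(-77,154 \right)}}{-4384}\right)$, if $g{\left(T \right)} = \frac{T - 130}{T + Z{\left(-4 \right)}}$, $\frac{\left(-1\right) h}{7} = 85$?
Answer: $- \frac{9276028493931}{225633520} \approx -41111.0$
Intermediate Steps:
$h = -595$ ($h = \left(-7\right) 85 = -595$)
$X{\left(U \right)} = -595$
$Z{\left(C \right)} = 9 + \frac{1}{-5 + C}$ ($Z{\left(C \right)} = 9 + \frac{1}{C - 5} = 9 + \frac{1}{-5 + C}$)
$g{\left(T \right)} = \frac{-130 + T}{\frac{80}{9} + T}$ ($g{\left(T \right)} = \frac{T - 130}{T + \frac{-44 + 9 \left(-4\right)}{-5 - 4}} = \frac{-130 + T}{T + \frac{-44 - 36}{-9}} = \frac{-130 + T}{T - - \frac{80}{9}} = \frac{-130 + T}{T + \frac{80}{9}} = \frac{-130 + T}{\frac{80}{9} + T}$)
$-41111 + \left(\frac{g{\left(-105 \right)}}{X{\left(-51 \right)}} + \frac{F{\left(-77,154 \right)}}{-4384}\right) = -41111 + \left(\frac{9 \frac{1}{80 + 9 \left(-105\right)} \left(-130 - 105\right)}{-595} + \frac{154}{-4384}\right) = -41111 + \left(9 \frac{1}{80 - 945} \left(-235\right) \left(- \frac{1}{595}\right) + 154 \left(- \frac{1}{4384}\right)\right) = -41111 - \left(\frac{77}{2192} - 9 \frac{1}{-865} \left(-235\right) \left(- \frac{1}{595}\right)\right) = -41111 - \left(\frac{77}{2192} - 9 \left(- \frac{1}{865}\right) \left(-235\right) \left(- \frac{1}{595}\right)\right) = -41111 + \left(\frac{423}{173} \left(- \frac{1}{595}\right) - \frac{77}{2192}\right) = -41111 - \frac{8853211}{225633520} = - \frac{9276028493931}{225633520}$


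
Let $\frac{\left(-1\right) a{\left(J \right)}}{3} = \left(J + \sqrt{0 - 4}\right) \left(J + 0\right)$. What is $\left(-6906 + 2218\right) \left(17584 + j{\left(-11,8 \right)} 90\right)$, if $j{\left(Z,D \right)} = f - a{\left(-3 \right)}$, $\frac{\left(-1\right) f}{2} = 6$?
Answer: $-88762592 + 7594560 i \approx -8.8763 \cdot 10^{7} + 7.5946 \cdot 10^{6} i$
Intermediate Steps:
$f = -12$ ($f = \left(-2\right) 6 = -12$)
$a{\left(J \right)} = - 3 J \left(J + 2 i\right)$ ($a{\left(J \right)} = - 3 \left(J + \sqrt{0 - 4}\right) \left(J + 0\right) = - 3 \left(J + \sqrt{-4}\right) J = - 3 \left(J + 2 i\right) J = - 3 J \left(J + 2 i\right)$)
$j{\left(Z,D \right)} = 15 - 18 i$ ($j{\left(Z,D \right)} = -12 - \left(-3\right) \left(-3\right) \left(-3 + 2 i\right) = -12 - \left(-27 + 18 i\right) = -12 + \left(27 - 18 i\right) = 15 - 18 i$)
$\left(-6906 + 2218\right) \left(17584 + j{\left(-11,8 \right)} 90\right) = \left(-6906 + 2218\right) \left(17584 + \left(15 - 18 i\right) 90\right) = - 4688 \left(17584 + \left(1350 - 1620 i\right)\right) = - 4688 \left(18934 - 1620 i\right) = -88762592 + 7594560 i$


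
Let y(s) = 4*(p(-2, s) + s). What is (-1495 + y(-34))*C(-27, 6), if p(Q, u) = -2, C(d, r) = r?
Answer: -9834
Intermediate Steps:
y(s) = -8 + 4*s (y(s) = 4*(-2 + s) = -8 + 4*s)
(-1495 + y(-34))*C(-27, 6) = (-1495 + (-8 + 4*(-34)))*6 = (-1495 + (-8 - 136))*6 = (-1495 - 144)*6 = -1639*6 = -9834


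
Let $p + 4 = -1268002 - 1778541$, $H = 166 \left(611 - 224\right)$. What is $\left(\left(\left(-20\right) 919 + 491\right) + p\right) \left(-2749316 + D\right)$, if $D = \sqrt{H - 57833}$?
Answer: $8425102925776 - 3064436 \sqrt{6409} \approx 8.4249 \cdot 10^{12}$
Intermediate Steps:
$H = 64242$ ($H = 166 \cdot 387 = 64242$)
$D = \sqrt{6409}$ ($D = \sqrt{64242 - 57833} = \sqrt{6409} \approx 80.056$)
$p = -3046547$ ($p = -4 - 3046543 = -3046547$)
$\left(\left(\left(-20\right) 919 + 491\right) + p\right) \left(-2749316 + D\right) = \left(\left(\left(-20\right) 919 + 491\right) - 3046547\right) \left(-2749316 + \sqrt{6409}\right) = \left(\left(-18380 + 491\right) - 3046547\right) \left(-2749316 + \sqrt{6409}\right) = \left(-17889 - 3046547\right) \left(-2749316 + \sqrt{6409}\right) = - 3064436 \left(-2749316 + \sqrt{6409}\right) = 8425102925776 - 3064436 \sqrt{6409}$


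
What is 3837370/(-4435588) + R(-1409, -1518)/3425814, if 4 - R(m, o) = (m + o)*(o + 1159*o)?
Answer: -300981465816233/199940782482 ≈ -1505.4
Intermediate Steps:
R(m, o) = 4 - 1160*o*(m + o) (R(m, o) = 4 - (m + o)*(o + 1159*o) = 4 - (m + o)*1160*o = 4 - 1160*o*(m + o))
3837370/(-4435588) + R(-1409, -1518)/3425814 = 3837370/(-4435588) + (4 - 1160*(-1518)² - 1160*(-1409)*(-1518))/3425814 = 3837370*(-1/4435588) + (4 - 1160*2304324 - 2481079920)*(1/3425814) = -1918685/2217794 + (4 - 2673015840 - 2481079920)*(1/3425814) = -1918685/2217794 - 5154095756*1/3425814 = -1918685/2217794 - 2577047878/1712907 = -300981465816233/199940782482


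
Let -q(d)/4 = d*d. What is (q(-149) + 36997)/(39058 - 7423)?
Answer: -17269/10545 ≈ -1.6376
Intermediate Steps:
q(d) = -4*d**2 (q(d) = -4*d*d = -4*d**2)
(q(-149) + 36997)/(39058 - 7423) = (-4*(-149)**2 + 36997)/(39058 - 7423) = (-4*22201 + 36997)/31635 = (-88804 + 36997)*(1/31635) = -51807*1/31635 = -17269/10545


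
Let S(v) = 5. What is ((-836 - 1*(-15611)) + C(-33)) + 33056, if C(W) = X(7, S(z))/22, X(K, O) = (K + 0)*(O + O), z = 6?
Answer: 526176/11 ≈ 47834.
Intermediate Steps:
X(K, O) = 2*K*O (X(K, O) = K*(2*O) = 2*K*O)
C(W) = 35/11 (C(W) = (2*7*5)/22 = 70*(1/22) = 35/11)
((-836 - 1*(-15611)) + C(-33)) + 33056 = ((-836 - 1*(-15611)) + 35/11) + 33056 = ((-836 + 15611) + 35/11) + 33056 = (14775 + 35/11) + 33056 = 162560/11 + 33056 = 526176/11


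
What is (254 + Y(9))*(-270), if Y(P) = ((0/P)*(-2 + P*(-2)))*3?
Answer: -68580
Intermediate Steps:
Y(P) = 0 (Y(P) = (0*(-2 - 2*P))*3 = 0*3 = 0)
(254 + Y(9))*(-270) = (254 + 0)*(-270) = 254*(-270) = -68580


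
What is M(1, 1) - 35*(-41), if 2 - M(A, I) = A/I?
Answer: 1436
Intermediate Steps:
M(A, I) = 2 - A/I
M(1, 1) - 35*(-41) = (2 - 1*1/1) - 35*(-41) = (2 - 1*1*1) + 1435 = (2 - 1) + 1435 = 1 + 1435 = 1436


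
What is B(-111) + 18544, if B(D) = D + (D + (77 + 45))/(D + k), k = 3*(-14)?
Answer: 2820238/153 ≈ 18433.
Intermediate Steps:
k = -42
B(D) = D + (122 + D)/(-42 + D) (B(D) = D + (D + (77 + 45))/(D - 42) = D + (D + 122)/(-42 + D) = D + (122 + D)/(-42 + D))
B(-111) + 18544 = (122 + (-111)² - 41*(-111))/(-42 - 111) + 18544 = (122 + 12321 + 4551)/(-153) + 18544 = -1/153*16994 + 18544 = -16994/153 + 18544 = 2820238/153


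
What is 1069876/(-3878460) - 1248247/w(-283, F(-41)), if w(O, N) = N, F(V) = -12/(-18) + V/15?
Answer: 18154776932036/30058065 ≈ 6.0399e+5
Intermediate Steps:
F(V) = 2/3 + V/15 (F(V) = -12*(-1/18) + V*(1/15) = 2/3 + V/15)
1069876/(-3878460) - 1248247/w(-283, F(-41)) = 1069876/(-3878460) - 1248247/(2/3 + (1/15)*(-41)) = 1069876*(-1/3878460) - 1248247/(2/3 - 41/15) = -267469/969615 - 1248247/(-31/15) = -267469/969615 - 1248247*(-15/31) = -267469/969615 + 18723705/31 = 18154776932036/30058065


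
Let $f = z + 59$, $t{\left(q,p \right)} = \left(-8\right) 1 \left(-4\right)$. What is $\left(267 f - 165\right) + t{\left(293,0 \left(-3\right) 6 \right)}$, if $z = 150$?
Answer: $55670$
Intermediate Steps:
$t{\left(q,p \right)} = 32$ ($t{\left(q,p \right)} = \left(-8\right) \left(-4\right) = 32$)
$f = 209$ ($f = 150 + 59 = 209$)
$\left(267 f - 165\right) + t{\left(293,0 \left(-3\right) 6 \right)} = \left(267 \cdot 209 - 165\right) + 32 = \left(55803 - 165\right) + 32 = 55638 + 32 = 55670$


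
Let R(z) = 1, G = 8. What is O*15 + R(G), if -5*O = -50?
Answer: 151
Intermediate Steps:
O = 10 (O = -1/5*(-50) = 10)
O*15 + R(G) = 10*15 + 1 = 150 + 1 = 151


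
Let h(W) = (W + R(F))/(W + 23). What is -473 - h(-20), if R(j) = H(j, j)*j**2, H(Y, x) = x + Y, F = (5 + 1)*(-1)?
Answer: -967/3 ≈ -322.33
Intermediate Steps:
F = -6 (F = 6*(-1) = -6)
H(Y, x) = Y + x
R(j) = 2*j**3 (R(j) = (j + j)*j**2 = (2*j)*j**2 = 2*j**3)
h(W) = (-432 + W)/(23 + W) (h(W) = (W + 2*(-6)**3)/(W + 23) = (W + 2*(-216))/(23 + W) = (W - 432)/(23 + W) = (-432 + W)/(23 + W))
-473 - h(-20) = -473 - (-432 - 20)/(23 - 20) = -473 - (-452)/3 = -473 - 1*(-452/3) = -473 + 452/3 = -967/3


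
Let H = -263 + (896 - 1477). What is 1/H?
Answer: -1/844 ≈ -0.0011848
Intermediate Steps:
H = -844 (H = -263 - 581 = -844)
1/H = 1/(-844) = -1/844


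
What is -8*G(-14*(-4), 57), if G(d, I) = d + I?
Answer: -904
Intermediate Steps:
G(d, I) = I + d
-8*G(-14*(-4), 57) = -8*(57 - 14*(-4)) = -8*(57 + 56) = -8*113 = -904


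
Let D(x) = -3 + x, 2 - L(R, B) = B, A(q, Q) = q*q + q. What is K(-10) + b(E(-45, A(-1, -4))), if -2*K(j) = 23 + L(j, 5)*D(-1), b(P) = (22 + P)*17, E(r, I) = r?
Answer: -817/2 ≈ -408.50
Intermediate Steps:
A(q, Q) = q + q² (A(q, Q) = q² + q = q + q²)
L(R, B) = 2 - B
b(P) = 374 + 17*P
K(j) = -35/2 (K(j) = -(23 + (2 - 1*5)*(-3 - 1))/2 = -(23 + (2 - 5)*(-4))/2 = -(23 - 3*(-4))/2 = -(23 + 12)/2 = -½*35 = -35/2)
K(-10) + b(E(-45, A(-1, -4))) = -35/2 + (374 + 17*(-45)) = -35/2 + (374 - 765) = -35/2 - 391 = -817/2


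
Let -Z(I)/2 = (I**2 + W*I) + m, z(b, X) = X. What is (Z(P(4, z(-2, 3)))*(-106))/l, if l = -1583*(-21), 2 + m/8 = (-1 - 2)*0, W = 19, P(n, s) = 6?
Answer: 28408/33243 ≈ 0.85456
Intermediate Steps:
m = -16 (m = -16 + 8*((-1 - 2)*0) = -16 + 8*(-3*0) = -16 + 8*0 = -16 + 0 = -16)
l = 33243
Z(I) = 32 - 38*I - 2*I**2 (Z(I) = -2*((I**2 + 19*I) - 16) = -2*(-16 + I**2 + 19*I) = 32 - 38*I - 2*I**2)
(Z(P(4, z(-2, 3)))*(-106))/l = ((32 - 38*6 - 2*6**2)*(-106))/33243 = ((32 - 228 - 2*36)*(-106))*(1/33243) = ((32 - 228 - 72)*(-106))*(1/33243) = -268*(-106)*(1/33243) = 28408*(1/33243) = 28408/33243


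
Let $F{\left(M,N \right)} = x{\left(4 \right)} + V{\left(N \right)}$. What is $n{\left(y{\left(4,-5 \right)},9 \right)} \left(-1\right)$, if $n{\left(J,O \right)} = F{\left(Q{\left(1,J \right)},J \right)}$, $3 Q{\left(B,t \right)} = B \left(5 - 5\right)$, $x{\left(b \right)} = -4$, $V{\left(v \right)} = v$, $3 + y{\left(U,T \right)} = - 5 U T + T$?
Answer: $-88$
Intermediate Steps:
$y{\left(U,T \right)} = -3 + T - 5 T U$ ($y{\left(U,T \right)} = -3 + \left(- 5 U T + T\right) = -3 - \left(- T + 5 T U\right) = -3 + T - 5 T U$)
$Q{\left(B,t \right)} = 0$ ($Q{\left(B,t \right)} = \frac{B \left(5 - 5\right)}{3} = \frac{B 0}{3} = \frac{1}{3} \cdot 0 = 0$)
$F{\left(M,N \right)} = -4 + N$
$n{\left(J,O \right)} = -4 + J$
$n{\left(y{\left(4,-5 \right)},9 \right)} \left(-1\right) = \left(-4 - \left(8 - 100\right)\right) \left(-1\right) = \left(-4 - -92\right) \left(-1\right) = \left(-4 + 92\right) \left(-1\right) = 88 \left(-1\right) = -88$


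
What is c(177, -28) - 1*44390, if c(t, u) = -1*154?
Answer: -44544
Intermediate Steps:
c(t, u) = -154
c(177, -28) - 1*44390 = -154 - 1*44390 = -154 - 44390 = -44544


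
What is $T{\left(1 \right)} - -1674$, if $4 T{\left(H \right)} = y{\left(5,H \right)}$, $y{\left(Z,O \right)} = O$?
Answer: $\frac{6697}{4} \approx 1674.3$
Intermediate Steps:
$T{\left(H \right)} = \frac{H}{4}$
$T{\left(1 \right)} - -1674 = \frac{1}{4} \cdot 1 - -1674 = \frac{1}{4} + 1674 = \frac{6697}{4}$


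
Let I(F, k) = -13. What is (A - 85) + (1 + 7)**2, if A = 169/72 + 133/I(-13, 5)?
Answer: -27035/936 ≈ -28.884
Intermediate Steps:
A = -7379/936 (A = 169/72 + 133/(-13) = 169*(1/72) + 133*(-1/13) = 169/72 - 133/13 = -7379/936 ≈ -7.8835)
(A - 85) + (1 + 7)**2 = (-7379/936 - 85) + (1 + 7)**2 = -86939/936 + 8**2 = -86939/936 + 64 = -27035/936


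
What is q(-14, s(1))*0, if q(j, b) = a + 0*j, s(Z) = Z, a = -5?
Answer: 0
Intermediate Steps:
q(j, b) = -5 (q(j, b) = -5 + 0*j = -5 + 0 = -5)
q(-14, s(1))*0 = -5*0 = 0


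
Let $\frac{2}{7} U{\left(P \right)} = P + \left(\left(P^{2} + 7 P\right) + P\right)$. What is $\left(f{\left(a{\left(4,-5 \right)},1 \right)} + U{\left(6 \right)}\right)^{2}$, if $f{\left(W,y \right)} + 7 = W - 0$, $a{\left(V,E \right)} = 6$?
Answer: $98596$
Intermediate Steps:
$f{\left(W,y \right)} = -7 + W$ ($f{\left(W,y \right)} = -7 + \left(W - 0\right) = -7 + \left(W + 0\right) = -7 + W$)
$U{\left(P \right)} = \frac{7 P^{2}}{2} + \frac{63 P}{2}$ ($U{\left(P \right)} = \frac{7 \left(P + \left(\left(P^{2} + 7 P\right) + P\right)\right)}{2} = \frac{7 \left(P + \left(P^{2} + 8 P\right)\right)}{2} = \frac{7 \left(P^{2} + 9 P\right)}{2} = \frac{7 P^{2}}{2} + \frac{63 P}{2}$)
$\left(f{\left(a{\left(4,-5 \right)},1 \right)} + U{\left(6 \right)}\right)^{2} = \left(\left(-7 + 6\right) + \frac{7}{2} \cdot 6 \left(9 + 6\right)\right)^{2} = \left(-1 + \frac{7}{2} \cdot 6 \cdot 15\right)^{2} = \left(-1 + 315\right)^{2} = 314^{2} = 98596$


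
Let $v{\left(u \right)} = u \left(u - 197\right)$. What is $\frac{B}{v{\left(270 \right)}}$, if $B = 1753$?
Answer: $\frac{1753}{19710} \approx 0.08894$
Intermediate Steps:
$v{\left(u \right)} = u \left(-197 + u\right)$
$\frac{B}{v{\left(270 \right)}} = \frac{1753}{270 \left(-197 + 270\right)} = \frac{1753}{270 \cdot 73} = \frac{1753}{19710}$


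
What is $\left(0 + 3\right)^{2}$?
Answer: $9$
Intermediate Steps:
$\left(0 + 3\right)^{2} = 3^{2} = 9$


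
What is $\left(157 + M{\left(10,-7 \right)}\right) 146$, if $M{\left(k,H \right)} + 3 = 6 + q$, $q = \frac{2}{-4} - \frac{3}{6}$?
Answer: $23214$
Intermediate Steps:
$q = -1$ ($q = 2 \left(- \frac{1}{4}\right) - \frac{1}{2} = - \frac{1}{2} - \frac{1}{2} = -1$)
$M{\left(k,H \right)} = 2$ ($M{\left(k,H \right)} = -3 + \left(6 - 1\right) = -3 + 5 = 2$)
$\left(157 + M{\left(10,-7 \right)}\right) 146 = \left(157 + 2\right) 146 = 159 \cdot 146 = 23214$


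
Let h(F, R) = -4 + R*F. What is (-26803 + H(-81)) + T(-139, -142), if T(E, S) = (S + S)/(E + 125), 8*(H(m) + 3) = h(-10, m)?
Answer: -747179/28 ≈ -26685.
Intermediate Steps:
h(F, R) = -4 + F*R
H(m) = -7/2 - 5*m/4 (H(m) = -3 + (-4 - 10*m)/8 = -3 + (-1/2 - 5*m/4) = -7/2 - 5*m/4)
T(E, S) = 2*S/(125 + E) (T(E, S) = (2*S)/(125 + E) = 2*S/(125 + E))
(-26803 + H(-81)) + T(-139, -142) = (-26803 + (-7/2 - 5/4*(-81))) + 2*(-142)/(125 - 139) = (-26803 + (-7/2 + 405/4)) + 2*(-142)/(-14) = (-26803 + 391/4) + 2*(-142)*(-1/14) = -106821/4 + 142/7 = -747179/28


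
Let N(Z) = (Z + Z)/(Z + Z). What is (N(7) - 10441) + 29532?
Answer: 19092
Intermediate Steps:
N(Z) = 1 (N(Z) = (2*Z)/((2*Z)) = (2*Z)*(1/(2*Z)) = 1)
(N(7) - 10441) + 29532 = (1 - 10441) + 29532 = -10440 + 29532 = 19092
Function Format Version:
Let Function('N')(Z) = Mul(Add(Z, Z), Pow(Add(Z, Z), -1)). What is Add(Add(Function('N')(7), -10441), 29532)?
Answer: 19092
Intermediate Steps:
Function('N')(Z) = 1 (Function('N')(Z) = Mul(Mul(2, Z), Pow(Mul(2, Z), -1)) = Mul(Mul(2, Z), Mul(Rational(1, 2), Pow(Z, -1))) = 1)
Add(Add(Function('N')(7), -10441), 29532) = Add(Add(1, -10441), 29532) = Add(-10440, 29532) = 19092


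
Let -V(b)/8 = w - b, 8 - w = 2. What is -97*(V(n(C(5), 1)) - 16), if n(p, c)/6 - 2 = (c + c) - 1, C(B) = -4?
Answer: -7760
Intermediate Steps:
w = 6 (w = 8 - 1*2 = 8 - 2 = 6)
n(p, c) = 6 + 12*c (n(p, c) = 12 + 6*((c + c) - 1) = 12 + 6*(2*c - 1) = 12 + 6*(-1 + 2*c) = 12 + (-6 + 12*c) = 6 + 12*c)
V(b) = -48 + 8*b (V(b) = -8*(6 - b) = -48 + 8*b)
-97*(V(n(C(5), 1)) - 16) = -97*((-48 + 8*(6 + 12*1)) - 16) = -97*((-48 + 8*(6 + 12)) - 16) = -97*((-48 + 8*18) - 16) = -97*((-48 + 144) - 16) = -97*(96 - 16) = -97*80 = -7760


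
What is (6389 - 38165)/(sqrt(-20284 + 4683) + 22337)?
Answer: -354890256/249478585 + 15888*I*sqrt(15601)/249478585 ≈ -1.4225 + 0.0079545*I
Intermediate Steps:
(6389 - 38165)/(sqrt(-20284 + 4683) + 22337) = -31776/(sqrt(-15601) + 22337) = -31776/(I*sqrt(15601) + 22337) = -31776/(22337 + I*sqrt(15601))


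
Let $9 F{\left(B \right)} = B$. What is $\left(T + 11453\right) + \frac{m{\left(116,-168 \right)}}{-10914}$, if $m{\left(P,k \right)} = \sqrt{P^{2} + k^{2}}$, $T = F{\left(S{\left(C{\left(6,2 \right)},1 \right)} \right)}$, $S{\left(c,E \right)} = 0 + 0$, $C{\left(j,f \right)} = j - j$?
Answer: $11453 - \frac{2 \sqrt{2605}}{5457} \approx 11453.0$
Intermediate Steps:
$C{\left(j,f \right)} = 0$
$S{\left(c,E \right)} = 0$
$F{\left(B \right)} = \frac{B}{9}$
$T = 0$ ($T = \frac{1}{9} \cdot 0 = 0$)
$\left(T + 11453\right) + \frac{m{\left(116,-168 \right)}}{-10914} = \left(0 + 11453\right) + \frac{\sqrt{116^{2} + \left(-168\right)^{2}}}{-10914} = 11453 + \sqrt{13456 + 28224} \left(- \frac{1}{10914}\right) = 11453 + \sqrt{41680} \left(- \frac{1}{10914}\right) = 11453 + 4 \sqrt{2605} \left(- \frac{1}{10914}\right) = 11453 - \frac{2 \sqrt{2605}}{5457}$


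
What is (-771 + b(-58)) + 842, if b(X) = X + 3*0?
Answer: 13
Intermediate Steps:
b(X) = X (b(X) = X + 0 = X)
(-771 + b(-58)) + 842 = (-771 - 58) + 842 = -829 + 842 = 13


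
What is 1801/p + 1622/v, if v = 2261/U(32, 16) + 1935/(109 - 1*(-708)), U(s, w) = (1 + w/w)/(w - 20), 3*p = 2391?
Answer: 130095327/68440781 ≈ 1.9008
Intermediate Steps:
p = 797 (p = (⅓)*2391 = 797)
U(s, w) = 2/(-20 + w) (U(s, w) = (1 + 1)/(-20 + w) = 2/(-20 + w))
v = -85873/19 (v = 2261/((2/(-20 + 16))) + 1935/(109 - 1*(-708)) = 2261/((2/(-4))) + 1935/(109 + 708) = 2261/((2*(-¼))) + 1935/817 = 2261/(-½) + 1935*(1/817) = 2261*(-2) + 45/19 = -4522 + 45/19 = -85873/19 ≈ -4519.6)
1801/p + 1622/v = 1801/797 + 1622/(-85873/19) = 1801*(1/797) + 1622*(-19/85873) = 1801/797 - 30818/85873 = 130095327/68440781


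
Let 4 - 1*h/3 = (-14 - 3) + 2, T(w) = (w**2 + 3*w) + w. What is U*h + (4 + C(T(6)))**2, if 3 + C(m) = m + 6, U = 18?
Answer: 5515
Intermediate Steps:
T(w) = w**2 + 4*w
C(m) = 3 + m (C(m) = -3 + (m + 6) = -3 + (6 + m) = 3 + m)
h = 57 (h = 12 - 3*((-14 - 3) + 2) = 12 - 3*(-17 + 2) = 12 - 3*(-15) = 12 + 45 = 57)
U*h + (4 + C(T(6)))**2 = 18*57 + (4 + (3 + 6*(4 + 6)))**2 = 1026 + (4 + (3 + 6*10))**2 = 1026 + (4 + (3 + 60))**2 = 1026 + (4 + 63)**2 = 1026 + 67**2 = 1026 + 4489 = 5515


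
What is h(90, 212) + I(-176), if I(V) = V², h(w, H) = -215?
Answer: 30761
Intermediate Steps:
h(90, 212) + I(-176) = -215 + (-176)² = -215 + 30976 = 30761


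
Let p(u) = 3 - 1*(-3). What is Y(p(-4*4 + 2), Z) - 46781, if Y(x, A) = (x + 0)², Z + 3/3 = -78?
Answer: -46745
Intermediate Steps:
p(u) = 6 (p(u) = 3 + 3 = 6)
Z = -79 (Z = -1 - 78 = -79)
Y(x, A) = x²
Y(p(-4*4 + 2), Z) - 46781 = 6² - 46781 = 36 - 46781 = -46745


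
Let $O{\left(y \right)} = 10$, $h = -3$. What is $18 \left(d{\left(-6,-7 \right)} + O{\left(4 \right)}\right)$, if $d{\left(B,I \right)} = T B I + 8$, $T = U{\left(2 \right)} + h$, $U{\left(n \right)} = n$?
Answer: $-432$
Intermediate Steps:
$T = -1$ ($T = 2 - 3 = -1$)
$d{\left(B,I \right)} = 8 - B I$ ($d{\left(B,I \right)} = - B I + 8 = 8 - B I$)
$18 \left(d{\left(-6,-7 \right)} + O{\left(4 \right)}\right) = 18 \left(\left(8 - \left(-6\right) \left(-7\right)\right) + 10\right) = 18 \left(\left(8 - 42\right) + 10\right) = 18 \left(-34 + 10\right) = 18 \left(-24\right) = -432$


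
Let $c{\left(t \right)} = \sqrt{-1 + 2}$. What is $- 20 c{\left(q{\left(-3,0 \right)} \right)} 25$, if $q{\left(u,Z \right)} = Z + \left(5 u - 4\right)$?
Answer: $-500$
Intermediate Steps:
$q{\left(u,Z \right)} = -4 + Z + 5 u$ ($q{\left(u,Z \right)} = Z + \left(-4 + 5 u\right) = -4 + Z + 5 u$)
$c{\left(t \right)} = 1$ ($c{\left(t \right)} = \sqrt{1} = 1$)
$- 20 c{\left(q{\left(-3,0 \right)} \right)} 25 = \left(-20\right) 1 \cdot 25 = \left(-20\right) 25 = -500$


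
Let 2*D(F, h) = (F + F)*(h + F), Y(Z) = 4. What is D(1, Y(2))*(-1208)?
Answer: -6040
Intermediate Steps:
D(F, h) = F*(F + h) (D(F, h) = ((F + F)*(h + F))/2 = ((2*F)*(F + h))/2 = (2*F*(F + h))/2 = F*(F + h))
D(1, Y(2))*(-1208) = (1*(1 + 4))*(-1208) = (1*5)*(-1208) = 5*(-1208) = -6040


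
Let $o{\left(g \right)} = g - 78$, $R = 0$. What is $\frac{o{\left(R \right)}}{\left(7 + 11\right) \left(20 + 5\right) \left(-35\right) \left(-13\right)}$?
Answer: $- \frac{1}{2625} \approx -0.00038095$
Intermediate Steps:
$o{\left(g \right)} = -78 + g$
$\frac{o{\left(R \right)}}{\left(7 + 11\right) \left(20 + 5\right) \left(-35\right) \left(-13\right)} = \frac{-78 + 0}{\left(7 + 11\right) \left(20 + 5\right) \left(-35\right) \left(-13\right)} = - \frac{78}{18 \cdot 25 \left(-35\right) \left(-13\right)} = - \frac{78}{450 \left(-35\right) \left(-13\right)} = - \frac{78}{\left(-15750\right) \left(-13\right)} = - \frac{78}{204750} = \left(-78\right) \frac{1}{204750} = - \frac{1}{2625}$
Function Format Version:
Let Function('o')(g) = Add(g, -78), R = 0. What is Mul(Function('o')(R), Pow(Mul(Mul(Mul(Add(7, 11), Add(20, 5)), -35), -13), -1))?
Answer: Rational(-1, 2625) ≈ -0.00038095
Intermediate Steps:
Function('o')(g) = Add(-78, g)
Mul(Function('o')(R), Pow(Mul(Mul(Mul(Add(7, 11), Add(20, 5)), -35), -13), -1)) = Mul(Add(-78, 0), Pow(Mul(Mul(Mul(Add(7, 11), Add(20, 5)), -35), -13), -1)) = Mul(-78, Pow(Mul(Mul(Mul(18, 25), -35), -13), -1)) = Mul(-78, Pow(Mul(Mul(450, -35), -13), -1)) = Mul(-78, Pow(Mul(-15750, -13), -1)) = Mul(-78, Pow(204750, -1)) = Mul(-78, Rational(1, 204750)) = Rational(-1, 2625)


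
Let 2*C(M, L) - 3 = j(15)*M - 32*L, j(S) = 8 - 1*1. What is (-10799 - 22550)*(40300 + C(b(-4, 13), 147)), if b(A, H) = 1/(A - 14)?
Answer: -45560570075/36 ≈ -1.2656e+9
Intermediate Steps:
j(S) = 7 (j(S) = 8 - 1 = 7)
b(A, H) = 1/(-14 + A)
C(M, L) = 3/2 - 16*L + 7*M/2 (C(M, L) = 3/2 + (7*M - 32*L)/2 = 3/2 + (-32*L + 7*M)/2 = 3/2 + (-16*L + 7*M/2) = 3/2 - 16*L + 7*M/2)
(-10799 - 22550)*(40300 + C(b(-4, 13), 147)) = (-10799 - 22550)*(40300 + (3/2 - 16*147 + 7/(2*(-14 - 4)))) = -33349*(40300 + (3/2 - 2352 + (7/2)/(-18))) = -33349*(40300 + (3/2 - 2352 + (7/2)*(-1/18))) = -33349*(40300 + (3/2 - 2352 - 7/36)) = -33349*(40300 - 84625/36) = -33349*1366175/36 = -45560570075/36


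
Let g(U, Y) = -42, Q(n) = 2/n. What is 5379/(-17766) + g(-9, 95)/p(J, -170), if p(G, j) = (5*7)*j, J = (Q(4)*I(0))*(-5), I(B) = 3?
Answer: -744259/2516850 ≈ -0.29571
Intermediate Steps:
J = -15/2 (J = ((2/4)*3)*(-5) = ((2*(1/4))*3)*(-5) = ((1/2)*3)*(-5) = (3/2)*(-5) = -15/2 ≈ -7.5000)
p(G, j) = 35*j
5379/(-17766) + g(-9, 95)/p(J, -170) = 5379/(-17766) - 42/(35*(-170)) = 5379*(-1/17766) - 42/(-5950) = -1793/5922 - 42*(-1/5950) = -1793/5922 + 3/425 = -744259/2516850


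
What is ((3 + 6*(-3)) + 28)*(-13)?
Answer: -169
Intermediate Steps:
((3 + 6*(-3)) + 28)*(-13) = ((3 - 18) + 28)*(-13) = (-15 + 28)*(-13) = 13*(-13) = -169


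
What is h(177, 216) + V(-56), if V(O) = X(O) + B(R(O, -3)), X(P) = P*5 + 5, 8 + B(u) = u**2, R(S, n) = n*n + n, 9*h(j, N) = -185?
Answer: -2408/9 ≈ -267.56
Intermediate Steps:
h(j, N) = -185/9 (h(j, N) = (1/9)*(-185) = -185/9)
R(S, n) = n + n**2 (R(S, n) = n**2 + n = n + n**2)
B(u) = -8 + u**2
X(P) = 5 + 5*P (X(P) = 5*P + 5 = 5 + 5*P)
V(O) = 33 + 5*O (V(O) = (5 + 5*O) + (-8 + (-3*(1 - 3))**2) = (5 + 5*O) + (-8 + (-3*(-2))**2) = (5 + 5*O) + (-8 + 6**2) = (5 + 5*O) + (-8 + 36) = (5 + 5*O) + 28 = 33 + 5*O)
h(177, 216) + V(-56) = -185/9 + (33 + 5*(-56)) = -185/9 + (33 - 280) = -185/9 - 247 = -2408/9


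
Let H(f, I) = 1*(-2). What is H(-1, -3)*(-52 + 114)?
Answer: -124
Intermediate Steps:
H(f, I) = -2
H(-1, -3)*(-52 + 114) = -2*(-52 + 114) = -2*62 = -124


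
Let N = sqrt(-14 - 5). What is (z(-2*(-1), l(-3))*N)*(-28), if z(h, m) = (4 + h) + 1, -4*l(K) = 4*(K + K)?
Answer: -196*I*sqrt(19) ≈ -854.34*I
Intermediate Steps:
l(K) = -2*K (l(K) = -(K + K) = -2*K)
z(h, m) = 5 + h
N = I*sqrt(19) (N = sqrt(-19) = I*sqrt(19) ≈ 4.3589*I)
(z(-2*(-1), l(-3))*N)*(-28) = ((5 - 2*(-1))*(I*sqrt(19)))*(-28) = ((5 + 2)*(I*sqrt(19)))*(-28) = (7*(I*sqrt(19)))*(-28) = (7*I*sqrt(19))*(-28) = -196*I*sqrt(19)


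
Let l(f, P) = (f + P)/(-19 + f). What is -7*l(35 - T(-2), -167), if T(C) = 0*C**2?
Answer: 231/4 ≈ 57.750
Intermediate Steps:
T(C) = 0
l(f, P) = (P + f)/(-19 + f)
-7*l(35 - T(-2), -167) = -7*(-167 + (35 - 1*0))/(-19 + (35 - 1*0)) = -7*(-167 + (35 + 0))/(-19 + (35 + 0)) = -7*(-167 + 35)/(-19 + 35) = -7*(-132)/16 = -7*(-33/4) = 231/4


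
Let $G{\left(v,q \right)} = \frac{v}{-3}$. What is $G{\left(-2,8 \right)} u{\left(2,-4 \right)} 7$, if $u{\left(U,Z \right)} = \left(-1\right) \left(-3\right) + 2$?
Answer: $\frac{70}{3} \approx 23.333$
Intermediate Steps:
$G{\left(v,q \right)} = - \frac{v}{3}$ ($G{\left(v,q \right)} = v \left(- \frac{1}{3}\right) = - \frac{v}{3}$)
$u{\left(U,Z \right)} = 5$ ($u{\left(U,Z \right)} = 3 + 2 = 5$)
$G{\left(-2,8 \right)} u{\left(2,-4 \right)} 7 = \left(- \frac{1}{3}\right) \left(-2\right) 5 \cdot 7 = \frac{2}{3} \cdot 5 \cdot 7 = \frac{10}{3} \cdot 7 = \frac{70}{3}$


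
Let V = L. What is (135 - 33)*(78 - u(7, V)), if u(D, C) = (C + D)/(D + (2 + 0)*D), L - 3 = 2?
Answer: 55284/7 ≈ 7897.7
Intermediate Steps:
L = 5 (L = 3 + 2 = 5)
V = 5
u(D, C) = (C + D)/(3*D) (u(D, C) = (C + D)/(D + 2*D) = (C + D)/((3*D)) = (C + D)*(1/(3*D)) = (C + D)/(3*D))
(135 - 33)*(78 - u(7, V)) = (135 - 33)*(78 - (5 + 7)/(3*7)) = 102*(78 - 12/(3*7)) = 102*(78 - 1*4/7) = 102*(78 - 4/7) = 102*(542/7) = 55284/7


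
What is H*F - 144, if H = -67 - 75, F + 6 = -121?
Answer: 17890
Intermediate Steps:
F = -127 (F = -6 - 121 = -127)
H = -142
H*F - 144 = -142*(-127) - 144 = 18034 - 144 = 17890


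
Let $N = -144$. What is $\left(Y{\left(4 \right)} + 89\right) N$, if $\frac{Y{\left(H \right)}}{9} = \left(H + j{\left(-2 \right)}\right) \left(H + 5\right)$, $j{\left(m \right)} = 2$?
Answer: $-82800$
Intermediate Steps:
$Y{\left(H \right)} = 9 \left(2 + H\right) \left(5 + H\right)$ ($Y{\left(H \right)} = 9 \left(H + 2\right) \left(H + 5\right) = 9 \left(2 + H\right) \left(5 + H\right)$)
$\left(Y{\left(4 \right)} + 89\right) N = \left(\left(90 + 9 \cdot 4^{2} + 63 \cdot 4\right) + 89\right) \left(-144\right) = \left(\left(90 + 9 \cdot 16 + 252\right) + 89\right) \left(-144\right) = \left(\left(90 + 144 + 252\right) + 89\right) \left(-144\right) = \left(486 + 89\right) \left(-144\right) = 575 \left(-144\right) = -82800$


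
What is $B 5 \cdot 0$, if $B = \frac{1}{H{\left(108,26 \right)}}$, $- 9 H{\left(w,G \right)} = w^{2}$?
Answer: $0$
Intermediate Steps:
$H{\left(w,G \right)} = - \frac{w^{2}}{9}$
$B = - \frac{1}{1296}$ ($B = \frac{1}{\left(- \frac{1}{9}\right) 108^{2}} = \frac{1}{\left(- \frac{1}{9}\right) 11664} = \frac{1}{-1296} = - \frac{1}{1296} \approx -0.0007716$)
$B 5 \cdot 0 = - \frac{5 \cdot 0}{1296} = \left(- \frac{1}{1296}\right) 0 = 0$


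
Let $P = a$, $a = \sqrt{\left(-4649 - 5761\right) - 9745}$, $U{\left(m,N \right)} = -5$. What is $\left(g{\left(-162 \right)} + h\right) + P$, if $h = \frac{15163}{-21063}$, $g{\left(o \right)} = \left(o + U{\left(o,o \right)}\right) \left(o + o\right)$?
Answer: $\frac{19316299}{357} + i \sqrt{20155} \approx 54107.0 + 141.97 i$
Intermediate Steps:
$g{\left(o \right)} = 2 o \left(-5 + o\right)$ ($g{\left(o \right)} = \left(o - 5\right) \left(o + o\right) = \left(-5 + o\right) 2 o = 2 o \left(-5 + o\right)$)
$h = - \frac{257}{357}$ ($h = 15163 \left(- \frac{1}{21063}\right) = - \frac{257}{357} \approx -0.71989$)
$a = i \sqrt{20155}$ ($a = \sqrt{-10410 - 9745} = \sqrt{-20155} = i \sqrt{20155} \approx 141.97 i$)
$P = i \sqrt{20155} \approx 141.97 i$
$\left(g{\left(-162 \right)} + h\right) + P = \left(2 \left(-162\right) \left(-5 - 162\right) - \frac{257}{357}\right) + i \sqrt{20155} = \left(2 \left(-162\right) \left(-167\right) - \frac{257}{357}\right) + i \sqrt{20155} = \left(54108 - \frac{257}{357}\right) + i \sqrt{20155} = \frac{19316299}{357} + i \sqrt{20155}$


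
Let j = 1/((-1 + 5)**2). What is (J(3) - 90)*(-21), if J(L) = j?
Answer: 30219/16 ≈ 1888.7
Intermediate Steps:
j = 1/16 (j = 1/(4**2) = 1/16 ≈ 0.062500)
J(L) = 1/16
(J(3) - 90)*(-21) = (1/16 - 90)*(-21) = -1439/16*(-21) = 30219/16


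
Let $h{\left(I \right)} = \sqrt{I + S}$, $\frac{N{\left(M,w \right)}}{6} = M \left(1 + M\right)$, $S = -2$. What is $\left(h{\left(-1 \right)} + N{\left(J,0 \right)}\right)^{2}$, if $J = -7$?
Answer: $63501 + 504 i \sqrt{3} \approx 63501.0 + 872.95 i$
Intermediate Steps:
$N{\left(M,w \right)} = 6 M \left(1 + M\right)$
$h{\left(I \right)} = \sqrt{-2 + I}$ ($h{\left(I \right)} = \sqrt{I - 2} = \sqrt{-2 + I}$)
$\left(h{\left(-1 \right)} + N{\left(J,0 \right)}\right)^{2} = \left(\sqrt{-2 - 1} + 6 \left(-7\right) \left(1 - 7\right)\right)^{2} = \left(\sqrt{-3} + 6 \left(-7\right) \left(-6\right)\right)^{2} = \left(i \sqrt{3} + 252\right)^{2} = \left(252 + i \sqrt{3}\right)^{2}$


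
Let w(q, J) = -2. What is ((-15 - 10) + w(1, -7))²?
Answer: 729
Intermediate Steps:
((-15 - 10) + w(1, -7))² = ((-15 - 10) - 2)² = (-25 - 2)² = (-27)² = 729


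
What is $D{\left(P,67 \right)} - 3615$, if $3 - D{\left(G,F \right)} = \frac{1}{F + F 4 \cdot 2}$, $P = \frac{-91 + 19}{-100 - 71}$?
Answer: $- \frac{2178037}{603} \approx -3612.0$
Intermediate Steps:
$P = \frac{8}{19}$ ($P = - \frac{72}{-171} = \left(-72\right) \left(- \frac{1}{171}\right) = \frac{8}{19} \approx 0.42105$)
$D{\left(G,F \right)} = 3 - \frac{1}{9 F}$ ($D{\left(G,F \right)} = 3 - \frac{1}{F + F 4 \cdot 2} = 3 - \frac{1}{F + 4 F 2} = 3 - \frac{1}{F + 8 F} = 3 - \frac{1}{9 F}$)
$D{\left(P,67 \right)} - 3615 = \left(3 - \frac{1}{9 \cdot 67}\right) - 3615 = \left(3 - \frac{1}{603}\right) - 3615 = \frac{1808}{603} - 3615 = - \frac{2178037}{603}$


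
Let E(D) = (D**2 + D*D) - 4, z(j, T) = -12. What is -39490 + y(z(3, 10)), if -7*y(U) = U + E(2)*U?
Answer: -276370/7 ≈ -39481.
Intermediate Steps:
E(D) = -4 + 2*D**2 (E(D) = (D**2 + D**2) - 4 = 2*D**2 - 4 = -4 + 2*D**2)
y(U) = -5*U/7 (y(U) = -(U + (-4 + 2*2**2)*U)/7 = -(U + (-4 + 2*4)*U)/7 = -(U + (-4 + 8)*U)/7 = -(U + 4*U)/7 = -5*U/7)
-39490 + y(z(3, 10)) = -39490 - 5/7*(-12) = -39490 + 60/7 = -276370/7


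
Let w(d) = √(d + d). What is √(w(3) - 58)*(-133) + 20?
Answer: 20 - 133*√(-58 + √6) ≈ 20.0 - 991.28*I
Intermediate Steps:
w(d) = √2*√d (w(d) = √(2*d) = √2*√d)
√(w(3) - 58)*(-133) + 20 = √(√2*√3 - 58)*(-133) + 20 = √(√6 - 58)*(-133) + 20 = √(-58 + √6)*(-133) + 20 = -133*√(-58 + √6) + 20 = 20 - 133*√(-58 + √6)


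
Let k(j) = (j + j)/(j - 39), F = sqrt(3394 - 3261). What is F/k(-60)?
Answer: 33*sqrt(133)/40 ≈ 9.5144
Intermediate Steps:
F = sqrt(133) ≈ 11.533
k(j) = 2*j/(-39 + j) (k(j) = (2*j)/(-39 + j) = 2*j/(-39 + j))
F/k(-60) = sqrt(133)/((2*(-60)/(-39 - 60))) = sqrt(133)/((2*(-60)/(-99))) = sqrt(133)/((2*(-60)*(-1/99))) = sqrt(133)/(40/33) = sqrt(133)*(33/40) = 33*sqrt(133)/40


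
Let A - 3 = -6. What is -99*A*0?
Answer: 0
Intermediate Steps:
A = -3 (A = 3 - 6 = -3)
-99*A*0 = -99*(-3)*0 = 297*0 = 0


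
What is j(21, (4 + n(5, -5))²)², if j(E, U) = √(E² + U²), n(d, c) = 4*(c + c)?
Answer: 1680057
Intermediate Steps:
n(d, c) = 8*c (n(d, c) = 4*(2*c) = 8*c)
j(21, (4 + n(5, -5))²)² = (√(21² + ((4 + 8*(-5))²)²))² = (√(441 + ((4 - 40)²)²))² = (√(441 + ((-36)²)²))² = (√(441 + 1296²))² = (√(441 + 1679616))² = (√1680057)² = (3*√186673)² = 1680057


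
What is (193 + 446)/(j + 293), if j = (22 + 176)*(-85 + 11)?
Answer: -639/14359 ≈ -0.044502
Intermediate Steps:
j = -14652 (j = 198*(-74) = -14652)
(193 + 446)/(j + 293) = (193 + 446)/(-14652 + 293) = 639/(-14359) = 639*(-1/14359) = -639/14359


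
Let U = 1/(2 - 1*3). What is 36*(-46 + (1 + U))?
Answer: -1656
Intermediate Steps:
U = -1 (U = 1/(2 - 3) = 1/(-1) = -1)
36*(-46 + (1 + U)) = 36*(-46 + (1 - 1)) = 36*(-46 + 0) = 36*(-46) = -1656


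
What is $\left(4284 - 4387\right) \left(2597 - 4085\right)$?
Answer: $153264$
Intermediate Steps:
$\left(4284 - 4387\right) \left(2597 - 4085\right) = \left(-103\right) \left(-1488\right) = 153264$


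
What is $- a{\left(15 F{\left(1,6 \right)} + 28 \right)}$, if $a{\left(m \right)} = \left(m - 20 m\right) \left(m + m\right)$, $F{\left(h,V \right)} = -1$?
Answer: $6422$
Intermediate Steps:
$a{\left(m \right)} = - 38 m^{2}$ ($a{\left(m \right)} = - 19 m 2 m = - 38 m^{2}$)
$- a{\left(15 F{\left(1,6 \right)} + 28 \right)} = - \left(-38\right) \left(15 \left(-1\right) + 28\right)^{2} = - \left(-38\right) \left(-15 + 28\right)^{2} = - \left(-38\right) 13^{2} = - \left(-38\right) 169 = \left(-1\right) \left(-6422\right) = 6422$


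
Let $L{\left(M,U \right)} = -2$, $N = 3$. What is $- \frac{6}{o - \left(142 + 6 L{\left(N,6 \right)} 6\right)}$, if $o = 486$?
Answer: $- \frac{3}{208} \approx -0.014423$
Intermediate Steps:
$- \frac{6}{o - \left(142 + 6 L{\left(N,6 \right)} 6\right)} = - \frac{6}{486 - \left(142 + 6 \left(-2\right) 6\right)} = - \frac{6}{486 - \left(142 - 72\right)} = - \frac{6}{486 - 70} = - \frac{6}{416} = \left(-6\right) \frac{1}{416} = - \frac{3}{208}$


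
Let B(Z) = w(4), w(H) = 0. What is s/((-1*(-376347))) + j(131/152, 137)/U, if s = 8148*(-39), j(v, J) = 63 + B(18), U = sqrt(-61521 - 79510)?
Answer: -105924/125449 - 63*I*sqrt(141031)/141031 ≈ -0.84436 - 0.16776*I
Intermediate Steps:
B(Z) = 0
U = I*sqrt(141031) (U = sqrt(-141031) = I*sqrt(141031) ≈ 375.54*I)
j(v, J) = 63 (j(v, J) = 63 + 0 = 63)
s = -317772
s/((-1*(-376347))) + j(131/152, 137)/U = -317772/((-1*(-376347))) + 63/((I*sqrt(141031))) = -317772/376347 + 63*(-I*sqrt(141031)/141031) = -317772*1/376347 - 63*I*sqrt(141031)/141031 = -105924/125449 - 63*I*sqrt(141031)/141031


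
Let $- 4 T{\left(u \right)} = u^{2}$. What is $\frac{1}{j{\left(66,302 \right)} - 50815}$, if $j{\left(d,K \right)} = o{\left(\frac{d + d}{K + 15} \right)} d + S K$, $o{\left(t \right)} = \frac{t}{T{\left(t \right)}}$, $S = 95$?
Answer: $- \frac{1}{22759} \approx -4.3939 \cdot 10^{-5}$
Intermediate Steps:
$T{\left(u \right)} = - \frac{u^{2}}{4}$
$o{\left(t \right)} = - \frac{4}{t}$ ($o{\left(t \right)} = \frac{t}{\left(- \frac{1}{4}\right) t^{2}} = t \left(- \frac{4}{t^{2}}\right) = - \frac{4}{t}$)
$j{\left(d,K \right)} = -30 + 93 K$ ($j{\left(d,K \right)} = - \frac{4}{\left(d + d\right) \frac{1}{K + 15}} d + 95 K = - \frac{4}{2 d \frac{1}{15 + K}} d + 95 K = - 4 \frac{15 + K}{2 d} d + 95 K = - \frac{2 \left(15 + K\right)}{d} d + 95 K = \left(-30 - 2 K\right) + 95 K = -30 + 93 K$)
$\frac{1}{j{\left(66,302 \right)} - 50815} = \frac{1}{\left(-30 + 93 \cdot 302\right) - 50815} = \frac{1}{\left(-30 + 28086\right) - 50815} = \frac{1}{28056 - 50815} = \frac{1}{-22759} = - \frac{1}{22759}$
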